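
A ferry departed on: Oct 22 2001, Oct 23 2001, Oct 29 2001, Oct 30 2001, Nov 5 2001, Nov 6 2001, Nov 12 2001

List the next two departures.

Nov 13 2001, Nov 19 2001

Every event lands on a Monday or Tuesday (gaps cycle 1, 6, 1, 6, 1, 6).
So the schedule is: every Monday and Tuesday.
Next Tuesday: Nov 13 2001.
Next Monday: Nov 19 2001.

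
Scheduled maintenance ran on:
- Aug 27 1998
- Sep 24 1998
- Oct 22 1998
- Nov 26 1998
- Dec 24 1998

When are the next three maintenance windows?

Gaps: 28, 28, 35, 28 days — a mix of 28 and 35. Every date is a Thursday.
Each is the 4th Thursday of its month.
January 1999 — 4th Thursday is Jan 28 1999.
February 1999 — 4th Thursday is Feb 25 1999.
4th Thursday of March 1999: Mar 25 1999.

Jan 28 1999, Feb 25 1999, Mar 25 1999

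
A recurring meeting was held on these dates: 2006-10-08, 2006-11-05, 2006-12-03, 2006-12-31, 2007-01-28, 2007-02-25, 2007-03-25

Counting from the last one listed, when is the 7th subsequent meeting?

Gaps between consecutive events: 28, 28, 28, 28, 28, 28 days — a constant 28-day interval.
2007-03-25 + 28 days = 2007-04-22.
2007-04-22 + 28 days = 2007-05-20.
2007-05-20 + 28 days = 2007-06-17.
2007-06-17 + 28 days = 2007-07-15.
2007-07-15 + 28 days = 2007-08-12.
2007-08-12 + 28 days = 2007-09-09.
2007-09-09 + 28 days = 2007-10-07.

2007-10-07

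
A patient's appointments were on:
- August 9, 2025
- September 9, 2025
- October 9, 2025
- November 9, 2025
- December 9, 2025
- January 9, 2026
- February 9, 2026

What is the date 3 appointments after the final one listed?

Gaps: 31, 30, 31, 30, 31, 31 days — not constant. Every event is on the 9th of the month.
Pattern: the 9th of each month.
Next: March 2026 → March 9, 2026.
April 2026: April 9, 2026.
May 2026: May 9, 2026.

May 9, 2026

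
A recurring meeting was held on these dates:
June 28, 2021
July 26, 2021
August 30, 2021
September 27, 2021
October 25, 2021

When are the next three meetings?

November 29, 2021; December 27, 2021; January 31, 2022

Every date is a Monday; gaps 28, 35, 28, 28 days.
Each is the last Monday of its month (at least one falls on the 29th or later, ruling out '4th Monday').
November 2021 ends with Monday November 29, 2021.
Last Monday of December 2021: December 27, 2021.
January 2022 ends with Monday January 31, 2022.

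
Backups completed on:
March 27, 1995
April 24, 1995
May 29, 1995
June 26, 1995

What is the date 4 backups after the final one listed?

Every date is a Monday; gaps 28, 35, 28 days.
Each is the last Monday of its month (at least one falls on the 29th or later, ruling out '4th Monday').
Last Monday of July 1995: July 31, 1995.
August 1995 ends with Monday August 28, 1995.
September 1995 ends with Monday September 25, 1995.
October 1995 ends with Monday October 30, 1995.

October 30, 1995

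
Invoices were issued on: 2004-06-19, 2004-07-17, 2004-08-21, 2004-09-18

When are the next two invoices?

Gaps: 28, 35, 28 days — a mix of 28 and 35. Every date is a Saturday.
Each is the 3rd Saturday of its month.
3rd Saturday of October 2004: 2004-10-16.
November 2004 — 3rd Saturday is 2004-11-20.

2004-10-16, 2004-11-20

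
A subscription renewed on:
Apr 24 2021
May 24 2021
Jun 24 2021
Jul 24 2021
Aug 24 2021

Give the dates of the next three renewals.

Each date is the 24th; the gaps (30, 31, 30, 31) track the month lengths.
The rule is the 24th of each month.
September 2021: Sep 24 2021.
October 2021: Oct 24 2021.
Next: November 2021 → Nov 24 2021.

Sep 24 2021, Oct 24 2021, Nov 24 2021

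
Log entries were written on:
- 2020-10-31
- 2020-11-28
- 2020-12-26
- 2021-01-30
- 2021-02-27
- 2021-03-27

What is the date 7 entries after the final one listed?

Every date is a Saturday; gaps 28, 28, 35, 28, 28 days.
Each is the last Saturday of its month (at least one falls on the 29th or later, ruling out '4th Saturday').
Last Saturday of April 2021: 2021-04-24.
Last Saturday of May 2021: 2021-05-29.
Last Saturday of June 2021: 2021-06-26.
Last Saturday of July 2021: 2021-07-31.
Last Saturday of August 2021: 2021-08-28.
Last Saturday of September 2021: 2021-09-25.
Last Saturday of October 2021: 2021-10-30.

2021-10-30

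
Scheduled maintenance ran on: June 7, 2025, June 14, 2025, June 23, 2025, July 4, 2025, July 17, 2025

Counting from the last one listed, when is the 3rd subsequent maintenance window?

September 6, 2025

The spacing grows by 2 each time: 7, 9, 11, 13 days.
Next gap: 15 days. July 17, 2025 + 15 days = August 1, 2025.
Next gap: 17 days. August 1, 2025 + 17 days = August 18, 2025.
Next gap: 19 days. August 18, 2025 + 19 days = September 6, 2025.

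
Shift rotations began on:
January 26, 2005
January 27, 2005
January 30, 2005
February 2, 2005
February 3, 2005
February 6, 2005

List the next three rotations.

The gap pattern 1, 3, 3, 1, 3 repeats every 3 events.
These are the Wednesdays, Thursdays and Sundays of each week.
The following Wednesday is February 9, 2005.
The following Thursday is February 10, 2005.
Next Sunday: February 13, 2005.

February 9, 2005; February 10, 2005; February 13, 2005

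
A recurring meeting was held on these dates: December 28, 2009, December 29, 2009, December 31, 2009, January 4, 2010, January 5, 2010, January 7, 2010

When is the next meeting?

Every event lands on a Monday or Tuesday or Thursday (gaps cycle 1, 2, 4, 1, 2).
So the schedule is: every Monday, Tuesday and Thursday.
Next Monday: January 11, 2010.

January 11, 2010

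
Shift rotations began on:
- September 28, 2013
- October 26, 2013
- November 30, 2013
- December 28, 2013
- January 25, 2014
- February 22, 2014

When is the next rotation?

March 29, 2014

These are Saturdays with 28, 35, 28, 28, 28-day gaps.
Each is the final Saturday of its month — November 30, 2013 is past the 28th, so '4th Saturday' doesn't fit.
Last Saturday of March 2014: March 29, 2014.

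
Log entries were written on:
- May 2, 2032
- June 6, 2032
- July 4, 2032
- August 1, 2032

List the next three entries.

September 5, 2032; October 3, 2032; November 7, 2032

These are Sundays at 28- or 35-day spacing (35, 28, 28).
The pattern: 1st Sunday of the month.
September 2032 — 1st Sunday is September 5, 2032.
1st Sunday of October 2032: October 3, 2032.
November 2032 — 1st Sunday is November 7, 2032.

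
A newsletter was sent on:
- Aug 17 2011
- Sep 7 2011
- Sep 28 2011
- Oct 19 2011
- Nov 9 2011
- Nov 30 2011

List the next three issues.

Every event comes 21 days after the last (21, 21, 21, 21, 21).
Nov 30 2011 + 21 days = Dec 21 2011.
Dec 21 2011 + 21 days = Jan 11 2012.
Jan 11 2012 + 21 days = Feb 1 2012.

Dec 21 2011, Jan 11 2012, Feb 1 2012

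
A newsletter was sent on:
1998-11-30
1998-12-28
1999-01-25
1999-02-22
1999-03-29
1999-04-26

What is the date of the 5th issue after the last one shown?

1999-09-27

Every date is a Monday; gaps 28, 28, 28, 35, 28 days.
Each is the last Monday of its month (at least one falls on the 29th or later, ruling out '4th Monday').
Last Monday of May 1999: 1999-05-31.
Last Monday of June 1999: 1999-06-28.
Last Monday of July 1999: 1999-07-26.
August 1999 ends with Monday 1999-08-30.
Last Monday of September 1999: 1999-09-27.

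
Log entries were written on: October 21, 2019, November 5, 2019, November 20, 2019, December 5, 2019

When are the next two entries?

December 20, 2019; January 4, 2020

The spacing is 15, 15, 15 days — always 15 days.
December 5, 2019 + 15 days = December 20, 2019.
December 20, 2019 + 15 days = January 4, 2020.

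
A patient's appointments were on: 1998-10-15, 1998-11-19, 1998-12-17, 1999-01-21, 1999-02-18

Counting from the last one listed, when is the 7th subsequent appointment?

1999-09-16

These are Thursdays at 28- or 35-day spacing (35, 28, 35, 28).
The pattern: 3rd Thursday of the month.
March 1999 — 3rd Thursday is 1999-03-18.
April 1999 — 3rd Thursday is 1999-04-15.
3rd Thursday of May 1999: 1999-05-20.
3rd Thursday of June 1999: 1999-06-17.
July 1999 — 3rd Thursday is 1999-07-15.
August 1999 — 3rd Thursday is 1999-08-19.
September 1999 — 3rd Thursday is 1999-09-16.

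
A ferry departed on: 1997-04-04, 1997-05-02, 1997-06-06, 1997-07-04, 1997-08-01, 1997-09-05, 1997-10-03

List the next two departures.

1997-11-07, 1997-12-05

All dates are Fridays, 28, 35, 28, 28, 35, 28 days apart.
Specifically, the 1st Friday of each month.
1st Friday of November 1997: 1997-11-07.
December 1997 — 1st Friday is 1997-12-05.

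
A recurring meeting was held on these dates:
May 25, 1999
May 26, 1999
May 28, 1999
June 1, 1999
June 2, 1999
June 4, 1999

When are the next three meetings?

June 8, 1999; June 9, 1999; June 11, 1999

Gaps: 1, 2, 4, 1, 2 days — not constant, but cyclic with period 3.
The events fall on every Tuesday, Wednesday and Friday.
The following Tuesday is June 8, 1999.
Next Wednesday: June 9, 1999.
Next Friday: June 11, 1999.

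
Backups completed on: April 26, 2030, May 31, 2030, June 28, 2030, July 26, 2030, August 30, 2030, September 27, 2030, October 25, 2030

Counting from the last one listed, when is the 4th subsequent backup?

All Fridays; the gaps (35, 28, 28, 35, 28, 28) vary with month length.
This is the last Friday of each month.
Last Friday of November 2030: November 29, 2030.
Last Friday of December 2030: December 27, 2030.
January 2031 ends with Friday January 31, 2031.
Last Friday of February 2031: February 28, 2031.

February 28, 2031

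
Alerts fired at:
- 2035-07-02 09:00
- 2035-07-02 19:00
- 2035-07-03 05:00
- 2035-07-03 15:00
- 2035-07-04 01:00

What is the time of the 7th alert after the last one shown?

2035-07-06 23:00

Gaps: 10, 10, 10, 10 hours — each event is 10 hours after the previous one.
2035-07-04 01:00 + 10 h = 2035-07-04 11:00.
2035-07-04 11:00 + 10 h = 2035-07-04 21:00.
2035-07-04 21:00 + 10 h = 2035-07-05 07:00.
2035-07-05 07:00 + 10 h = 2035-07-05 17:00.
2035-07-05 17:00 + 10 h = 2035-07-06 03:00.
2035-07-06 03:00 + 10 h = 2035-07-06 13:00.
2035-07-06 13:00 + 10 h = 2035-07-06 23:00.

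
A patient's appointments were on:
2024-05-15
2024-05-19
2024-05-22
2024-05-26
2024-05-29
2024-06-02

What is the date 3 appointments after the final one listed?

2024-06-12

Gaps: 4, 3, 4, 3, 4 days — not constant, but cyclic with period 2.
The events fall on every Wednesday and Sunday.
Next Wednesday: 2024-06-05.
The following Sunday is 2024-06-09.
Next Wednesday: 2024-06-12.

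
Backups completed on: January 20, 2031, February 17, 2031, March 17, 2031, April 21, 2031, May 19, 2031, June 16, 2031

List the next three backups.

July 21, 2031; August 18, 2031; September 15, 2031

Gaps: 28, 28, 35, 28, 28 days — a mix of 28 and 35. Every date is a Monday.
Each is the 3rd Monday of its month.
3rd Monday of July 2031: July 21, 2031.
3rd Monday of August 2031: August 18, 2031.
September 2031 — 3rd Monday is September 15, 2031.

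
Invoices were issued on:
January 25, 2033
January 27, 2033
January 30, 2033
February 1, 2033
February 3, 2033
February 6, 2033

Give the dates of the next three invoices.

Gaps: 2, 3, 2, 2, 3 days — not constant, but cyclic with period 3.
The events fall on every Tuesday, Thursday and Sunday.
Next Tuesday: February 8, 2033.
The following Thursday is February 10, 2033.
Next Sunday: February 13, 2033.

February 8, 2033; February 10, 2033; February 13, 2033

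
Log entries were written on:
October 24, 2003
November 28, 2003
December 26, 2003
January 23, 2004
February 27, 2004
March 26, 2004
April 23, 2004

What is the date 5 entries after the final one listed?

September 24, 2004

These are Fridays at 28- or 35-day spacing (35, 28, 28, 35, 28, 28).
The pattern: 4th Friday of the month.
4th Friday of May 2004: May 28, 2004.
June 2004 — 4th Friday is June 25, 2004.
4th Friday of July 2004: July 23, 2004.
4th Friday of August 2004: August 27, 2004.
September 2004 — 4th Friday is September 24, 2004.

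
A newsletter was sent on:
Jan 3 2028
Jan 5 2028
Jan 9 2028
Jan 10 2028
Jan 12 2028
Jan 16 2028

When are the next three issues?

Every event lands on a Monday or Wednesday or Sunday (gaps cycle 2, 4, 1, 2, 4).
So the schedule is: every Monday, Wednesday and Sunday.
The following Monday is Jan 17 2028.
The following Wednesday is Jan 19 2028.
The following Sunday is Jan 23 2028.

Jan 17 2028, Jan 19 2028, Jan 23 2028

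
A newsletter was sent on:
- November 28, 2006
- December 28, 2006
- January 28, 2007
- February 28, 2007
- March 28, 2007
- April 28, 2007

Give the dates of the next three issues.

May 28, 2007; June 28, 2007; July 28, 2007

Each date is the 28th; the gaps (30, 31, 31, 28, 31) track the month lengths.
The rule is the 28th of each month.
May 2007: May 28, 2007.
June 2007: June 28, 2007.
Next: July 2007 → July 28, 2007.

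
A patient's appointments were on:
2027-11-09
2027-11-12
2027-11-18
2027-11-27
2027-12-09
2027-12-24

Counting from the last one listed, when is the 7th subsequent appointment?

2028-06-30

Intervals are 3, 6, 9, 12, 15 days — an arithmetic progression with common difference 3.
Next gap: 18 days. 2027-12-24 + 18 days = 2028-01-11.
Next gap: 21 days. 2028-01-11 + 21 days = 2028-02-01.
Next gap: 24 days. 2028-02-01 + 24 days = 2028-02-25.
Next gap: 27 days. 2028-02-25 + 27 days = 2028-03-23.
Next gap: 30 days. 2028-03-23 + 30 days = 2028-04-22.
Next gap: 33 days. 2028-04-22 + 33 days = 2028-05-25.
Next gap: 36 days. 2028-05-25 + 36 days = 2028-06-30.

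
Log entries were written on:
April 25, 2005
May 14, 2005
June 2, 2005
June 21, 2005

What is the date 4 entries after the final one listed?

September 5, 2005

Gaps between consecutive events: 19, 19, 19 days — a constant 19-day interval.
June 21, 2005 + 19 days = July 10, 2005.
July 10, 2005 + 19 days = July 29, 2005.
July 29, 2005 + 19 days = August 17, 2005.
August 17, 2005 + 19 days = September 5, 2005.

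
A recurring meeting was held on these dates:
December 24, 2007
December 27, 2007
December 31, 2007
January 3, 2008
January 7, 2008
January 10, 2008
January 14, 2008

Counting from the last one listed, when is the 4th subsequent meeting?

Every event lands on a Monday or Thursday (gaps cycle 3, 4, 3, 4, 3, 4).
So the schedule is: every Monday and Thursday.
Next Thursday: January 17, 2008.
The following Monday is January 21, 2008.
Next Thursday: January 24, 2008.
The following Monday is January 28, 2008.

January 28, 2008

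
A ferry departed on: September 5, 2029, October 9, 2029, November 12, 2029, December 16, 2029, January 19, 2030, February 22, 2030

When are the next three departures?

The spacing is 34, 34, 34, 34, 34 days — always 34 days.
February 22, 2030 + 34 days = March 28, 2030.
March 28, 2030 + 34 days = May 1, 2030.
May 1, 2030 + 34 days = June 4, 2030.

March 28, 2030; May 1, 2030; June 4, 2030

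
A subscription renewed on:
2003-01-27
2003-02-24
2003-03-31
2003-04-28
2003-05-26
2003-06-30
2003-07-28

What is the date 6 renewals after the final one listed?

These are Mondays with 28, 35, 28, 28, 35, 28-day gaps.
Each is the final Monday of its month — 2003-03-31 is past the 28th, so '4th Monday' doesn't fit.
Last Monday of August 2003: 2003-08-25.
September 2003 ends with Monday 2003-09-29.
October 2003 ends with Monday 2003-10-27.
Last Monday of November 2003: 2003-11-24.
December 2003 ends with Monday 2003-12-29.
January 2004 ends with Monday 2004-01-26.

2004-01-26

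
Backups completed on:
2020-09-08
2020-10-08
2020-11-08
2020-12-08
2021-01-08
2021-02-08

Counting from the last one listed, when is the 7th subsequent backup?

2021-09-08

The day-of-month is always 8 (30, 31, 30, 31, 31 days between events).
So this recurs on the 8th of each month.
March 2021: 2021-03-08.
April 2021: 2021-04-08.
Next: May 2021 → 2021-05-08.
June 2021: 2021-06-08.
July 2021: 2021-07-08.
Next: August 2021 → 2021-08-08.
September 2021: 2021-09-08.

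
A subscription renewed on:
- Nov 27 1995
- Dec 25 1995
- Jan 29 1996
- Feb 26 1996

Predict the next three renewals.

All Mondays; the gaps (28, 35, 28) vary with month length.
This is the last Monday of each month.
Last Monday of March 1996: Mar 25 1996.
April 1996 ends with Monday Apr 29 1996.
Last Monday of May 1996: May 27 1996.

Mar 25 1996, Apr 29 1996, May 27 1996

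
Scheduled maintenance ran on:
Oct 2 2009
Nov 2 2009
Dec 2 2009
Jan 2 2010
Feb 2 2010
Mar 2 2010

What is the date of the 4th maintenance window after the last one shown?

Each date is the 2nd; the gaps (31, 30, 31, 31, 28) track the month lengths.
The rule is the 2nd of each month.
April 2010: Apr 2 2010.
May 2010: May 2 2010.
Next: June 2010 → Jun 2 2010.
Next: July 2010 → Jul 2 2010.

Jul 2 2010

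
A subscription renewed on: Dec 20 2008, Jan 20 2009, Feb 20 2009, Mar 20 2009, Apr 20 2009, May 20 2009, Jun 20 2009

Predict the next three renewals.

Each date is the 20th; the gaps (31, 31, 28, 31, 30, 31) track the month lengths.
The rule is the 20th of each month.
Next: July 2009 → Jul 20 2009.
Next: August 2009 → Aug 20 2009.
September 2009: Sep 20 2009.

Jul 20 2009, Aug 20 2009, Sep 20 2009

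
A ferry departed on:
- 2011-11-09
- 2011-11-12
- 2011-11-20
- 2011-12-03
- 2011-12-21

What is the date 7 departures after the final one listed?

Intervals are 3, 8, 13, 18 days — an arithmetic progression with common difference 5.
Next gap: 23 days. 2011-12-21 + 23 days = 2012-01-13.
Next gap: 28 days. 2012-01-13 + 28 days = 2012-02-10.
Next gap: 33 days. 2012-02-10 + 33 days = 2012-03-14.
Next gap: 38 days. 2012-03-14 + 38 days = 2012-04-21.
Next gap: 43 days. 2012-04-21 + 43 days = 2012-06-03.
Next gap: 48 days. 2012-06-03 + 48 days = 2012-07-21.
Next gap: 53 days. 2012-07-21 + 53 days = 2012-09-12.

2012-09-12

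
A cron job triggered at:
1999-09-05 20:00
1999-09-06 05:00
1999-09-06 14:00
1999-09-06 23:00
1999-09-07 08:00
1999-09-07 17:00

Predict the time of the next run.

Spacing: 9, 9, 9, 9, 9 h — constant 9 h.
1999-09-07 17:00 + 9 h = 1999-09-08 02:00.

1999-09-08 02:00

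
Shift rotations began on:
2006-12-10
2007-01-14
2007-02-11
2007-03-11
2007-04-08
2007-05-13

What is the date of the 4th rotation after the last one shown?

2007-09-09

All dates are Sundays, 35, 28, 28, 28, 35 days apart.
Specifically, the 2nd Sunday of each month.
June 2007 — 2nd Sunday is 2007-06-10.
2nd Sunday of July 2007: 2007-07-08.
August 2007 — 2nd Sunday is 2007-08-12.
2nd Sunday of September 2007: 2007-09-09.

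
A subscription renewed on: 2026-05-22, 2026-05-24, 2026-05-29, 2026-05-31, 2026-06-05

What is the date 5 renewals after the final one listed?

Every event lands on a Friday or Sunday (gaps cycle 2, 5, 2, 5).
So the schedule is: every Friday and Sunday.
The following Sunday is 2026-06-07.
Next Friday: 2026-06-12.
The following Sunday is 2026-06-14.
Next Friday: 2026-06-19.
Next Sunday: 2026-06-21.

2026-06-21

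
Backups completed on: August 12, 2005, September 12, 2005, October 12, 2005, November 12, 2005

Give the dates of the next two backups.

Gaps: 31, 30, 31 days — not constant. Every event is on the 12th of the month.
Pattern: the 12th of each month.
December 2005: December 12, 2005.
January 2006: January 12, 2006.

December 12, 2005; January 12, 2006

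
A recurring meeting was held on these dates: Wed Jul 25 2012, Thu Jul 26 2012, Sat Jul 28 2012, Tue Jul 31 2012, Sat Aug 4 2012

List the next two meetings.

Thu Aug 9 2012, Wed Aug 15 2012

Intervals are 1, 2, 3, 4 days — an arithmetic progression with common difference 1.
Next gap: 5 days. Sat Aug 4 2012 + 5 days = Thu Aug 9 2012.
Next gap: 6 days. Thu Aug 9 2012 + 6 days = Wed Aug 15 2012.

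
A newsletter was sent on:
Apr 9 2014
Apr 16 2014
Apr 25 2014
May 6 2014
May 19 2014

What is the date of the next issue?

Jun 3 2014

Gaps: 7, 9, 11, 13 days — each gap is 2 larger than the previous one.
Next gap: 15 days. May 19 2014 + 15 days = Jun 3 2014.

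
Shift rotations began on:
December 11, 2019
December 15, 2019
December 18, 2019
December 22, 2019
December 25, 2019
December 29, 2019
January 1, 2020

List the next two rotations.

Gaps: 4, 3, 4, 3, 4, 3 days — not constant, but cyclic with period 2.
The events fall on every Wednesday and Sunday.
The following Sunday is January 5, 2020.
Next Wednesday: January 8, 2020.

January 5, 2020; January 8, 2020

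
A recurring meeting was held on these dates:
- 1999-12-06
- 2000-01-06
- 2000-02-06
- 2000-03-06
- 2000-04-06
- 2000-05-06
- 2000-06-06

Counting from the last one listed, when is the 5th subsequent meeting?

2000-11-06

Gaps: 31, 31, 29, 31, 30, 31 days — not constant. Every event is on the 6th of the month.
Pattern: the 6th of each month.
July 2000: 2000-07-06.
Next: August 2000 → 2000-08-06.
Next: September 2000 → 2000-09-06.
October 2000: 2000-10-06.
Next: November 2000 → 2000-11-06.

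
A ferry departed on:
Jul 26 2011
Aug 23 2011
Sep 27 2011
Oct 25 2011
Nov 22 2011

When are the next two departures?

These are Tuesdays at 28- or 35-day spacing (28, 35, 28, 28).
The pattern: 4th Tuesday of the month.
December 2011 — 4th Tuesday is Dec 27 2011.
January 2012 — 4th Tuesday is Jan 24 2012.

Dec 27 2011, Jan 24 2012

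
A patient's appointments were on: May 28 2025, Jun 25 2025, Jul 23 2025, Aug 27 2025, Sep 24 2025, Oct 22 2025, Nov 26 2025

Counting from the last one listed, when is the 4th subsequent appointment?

All dates are Wednesdays, 28, 28, 35, 28, 28, 35 days apart.
Specifically, the 4th Wednesday of each month.
December 2025 — 4th Wednesday is Dec 24 2025.
January 2026 — 4th Wednesday is Jan 28 2026.
4th Wednesday of February 2026: Feb 25 2026.
4th Wednesday of March 2026: Mar 25 2026.

Mar 25 2026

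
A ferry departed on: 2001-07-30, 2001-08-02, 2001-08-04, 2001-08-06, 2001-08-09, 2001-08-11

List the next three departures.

2001-08-13, 2001-08-16, 2001-08-18

The gap pattern 3, 2, 2, 3, 2 repeats every 3 events.
These are the Mondays, Thursdays and Saturdays of each week.
The following Monday is 2001-08-13.
Next Thursday: 2001-08-16.
Next Saturday: 2001-08-18.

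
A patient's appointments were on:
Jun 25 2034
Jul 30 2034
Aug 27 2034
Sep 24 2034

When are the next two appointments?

These are Sundays with 35, 28, 28-day gaps.
Each is the final Sunday of its month — Jul 30 2034 is past the 28th, so '4th Sunday' doesn't fit.
Last Sunday of October 2034: Oct 29 2034.
Last Sunday of November 2034: Nov 26 2034.

Oct 29 2034, Nov 26 2034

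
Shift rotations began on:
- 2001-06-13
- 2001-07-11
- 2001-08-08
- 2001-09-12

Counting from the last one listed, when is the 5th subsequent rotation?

These are Wednesdays at 28- or 35-day spacing (28, 28, 35).
The pattern: 2nd Wednesday of the month.
2nd Wednesday of October 2001: 2001-10-10.
2nd Wednesday of November 2001: 2001-11-14.
December 2001 — 2nd Wednesday is 2001-12-12.
2nd Wednesday of January 2002: 2002-01-09.
February 2002 — 2nd Wednesday is 2002-02-13.

2002-02-13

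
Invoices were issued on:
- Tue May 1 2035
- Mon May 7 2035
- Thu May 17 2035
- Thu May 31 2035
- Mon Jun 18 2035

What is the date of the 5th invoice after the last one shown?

Thu Nov 15 2035

Intervals are 6, 10, 14, 18 days — an arithmetic progression with common difference 4.
Next gap: 22 days. Mon Jun 18 2035 + 22 days = Tue Jul 10 2035.
Next gap: 26 days. Tue Jul 10 2035 + 26 days = Sun Aug 5 2035.
Next gap: 30 days. Sun Aug 5 2035 + 30 days = Tue Sep 4 2035.
Next gap: 34 days. Tue Sep 4 2035 + 34 days = Mon Oct 8 2035.
Next gap: 38 days. Mon Oct 8 2035 + 38 days = Thu Nov 15 2035.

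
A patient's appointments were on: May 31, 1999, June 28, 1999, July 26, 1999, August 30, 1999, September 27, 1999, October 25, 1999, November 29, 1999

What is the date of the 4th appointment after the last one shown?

Every date is a Monday; gaps 28, 28, 35, 28, 28, 35 days.
Each is the last Monday of its month (at least one falls on the 29th or later, ruling out '4th Monday').
Last Monday of December 1999: December 27, 1999.
Last Monday of January 2000: January 31, 2000.
February 2000 ends with Monday February 28, 2000.
March 2000 ends with Monday March 27, 2000.

March 27, 2000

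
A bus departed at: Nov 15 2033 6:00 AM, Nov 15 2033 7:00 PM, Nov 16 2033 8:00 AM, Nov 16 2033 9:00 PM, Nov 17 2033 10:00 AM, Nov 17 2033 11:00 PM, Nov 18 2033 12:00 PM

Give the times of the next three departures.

Nov 19 2033 1:00 AM, Nov 19 2033 2:00 PM, Nov 20 2033 3:00 AM

The interval is a steady 13 hours (13, 13, 13, 13, 13, 13).
Nov 18 2033 12:00 PM + 13 h = Nov 19 2033 1:00 AM.
Nov 19 2033 1:00 AM + 13 h = Nov 19 2033 2:00 PM.
Nov 19 2033 2:00 PM + 13 h = Nov 20 2033 3:00 AM.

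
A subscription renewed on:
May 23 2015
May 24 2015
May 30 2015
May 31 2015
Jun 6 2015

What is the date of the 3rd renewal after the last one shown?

Jun 14 2015

The gap pattern 1, 6, 1, 6 repeats every 2 events.
These are the Saturdays and Sundays of each week.
Next Sunday: Jun 7 2015.
Next Saturday: Jun 13 2015.
Next Sunday: Jun 14 2015.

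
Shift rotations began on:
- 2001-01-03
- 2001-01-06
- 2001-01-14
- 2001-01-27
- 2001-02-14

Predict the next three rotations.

2001-03-09, 2001-04-06, 2001-05-09

Gaps: 3, 8, 13, 18 days — each gap is 5 larger than the previous one.
Next gap: 23 days. 2001-02-14 + 23 days = 2001-03-09.
Next gap: 28 days. 2001-03-09 + 28 days = 2001-04-06.
Next gap: 33 days. 2001-04-06 + 33 days = 2001-05-09.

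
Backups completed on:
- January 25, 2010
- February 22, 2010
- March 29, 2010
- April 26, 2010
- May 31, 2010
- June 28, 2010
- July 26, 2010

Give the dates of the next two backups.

August 30, 2010; September 27, 2010

Every date is a Monday; gaps 28, 35, 28, 35, 28, 28 days.
Each is the last Monday of its month (at least one falls on the 29th or later, ruling out '4th Monday').
Last Monday of August 2010: August 30, 2010.
Last Monday of September 2010: September 27, 2010.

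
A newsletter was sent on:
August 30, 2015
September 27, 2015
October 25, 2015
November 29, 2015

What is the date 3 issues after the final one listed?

All Sundays; the gaps (28, 28, 35) vary with month length.
This is the last Sunday of each month.
December 2015 ends with Sunday December 27, 2015.
January 2016 ends with Sunday January 31, 2016.
February 2016 ends with Sunday February 28, 2016.

February 28, 2016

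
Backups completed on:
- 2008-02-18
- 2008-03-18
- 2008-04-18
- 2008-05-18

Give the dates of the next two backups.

Gaps: 29, 31, 30 days — not constant. Every event is on the 18th of the month.
Pattern: the 18th of each month.
Next: June 2008 → 2008-06-18.
Next: July 2008 → 2008-07-18.

2008-06-18, 2008-07-18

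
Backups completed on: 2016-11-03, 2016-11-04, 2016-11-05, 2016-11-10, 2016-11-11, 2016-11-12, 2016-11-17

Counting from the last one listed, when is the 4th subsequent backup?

2016-11-25

Gaps: 1, 1, 5, 1, 1, 5 days — not constant, but cyclic with period 3.
The events fall on every Thursday, Friday and Saturday.
Next Friday: 2016-11-18.
The following Saturday is 2016-11-19.
Next Thursday: 2016-11-24.
Next Friday: 2016-11-25.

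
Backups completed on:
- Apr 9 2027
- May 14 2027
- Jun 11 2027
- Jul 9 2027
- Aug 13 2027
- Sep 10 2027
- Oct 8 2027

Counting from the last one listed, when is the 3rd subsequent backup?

These are Fridays at 28- or 35-day spacing (35, 28, 28, 35, 28, 28).
The pattern: 2nd Friday of the month.
2nd Friday of November 2027: Nov 12 2027.
December 2027 — 2nd Friday is Dec 10 2027.
January 2028 — 2nd Friday is Jan 14 2028.

Jan 14 2028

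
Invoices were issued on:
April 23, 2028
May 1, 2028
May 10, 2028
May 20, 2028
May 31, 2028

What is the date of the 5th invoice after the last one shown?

Gaps: 8, 9, 10, 11 days — each gap is 1 larger than the previous one.
Next gap: 12 days. May 31, 2028 + 12 days = June 12, 2028.
Next gap: 13 days. June 12, 2028 + 13 days = June 25, 2028.
Next gap: 14 days. June 25, 2028 + 14 days = July 9, 2028.
Next gap: 15 days. July 9, 2028 + 15 days = July 24, 2028.
Next gap: 16 days. July 24, 2028 + 16 days = August 9, 2028.

August 9, 2028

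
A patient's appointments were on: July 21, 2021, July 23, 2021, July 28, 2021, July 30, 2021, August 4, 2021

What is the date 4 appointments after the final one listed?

The gap pattern 2, 5, 2, 5 repeats every 2 events.
These are the Wednesdays and Fridays of each week.
The following Friday is August 6, 2021.
Next Wednesday: August 11, 2021.
Next Friday: August 13, 2021.
Next Wednesday: August 18, 2021.

August 18, 2021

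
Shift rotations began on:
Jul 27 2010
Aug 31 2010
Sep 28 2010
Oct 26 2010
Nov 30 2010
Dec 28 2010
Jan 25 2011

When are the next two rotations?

These are Tuesdays with 35, 28, 28, 35, 28, 28-day gaps.
Each is the final Tuesday of its month — Aug 31 2010 is past the 28th, so '4th Tuesday' doesn't fit.
February 2011 ends with Tuesday Feb 22 2011.
March 2011 ends with Tuesday Mar 29 2011.

Feb 22 2011, Mar 29 2011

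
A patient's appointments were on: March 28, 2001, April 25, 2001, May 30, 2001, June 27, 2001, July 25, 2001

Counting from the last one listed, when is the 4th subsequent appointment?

These are Wednesdays with 28, 35, 28, 28-day gaps.
Each is the final Wednesday of its month — May 30, 2001 is past the 28th, so '4th Wednesday' doesn't fit.
August 2001 ends with Wednesday August 29, 2001.
Last Wednesday of September 2001: September 26, 2001.
October 2001 ends with Wednesday October 31, 2001.
November 2001 ends with Wednesday November 28, 2001.

November 28, 2001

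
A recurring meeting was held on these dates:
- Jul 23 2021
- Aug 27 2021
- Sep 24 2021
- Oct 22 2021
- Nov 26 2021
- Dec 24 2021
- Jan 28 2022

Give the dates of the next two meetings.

Feb 25 2022, Mar 25 2022

All dates are Fridays, 35, 28, 28, 35, 28, 35 days apart.
Specifically, the 4th Friday of each month.
4th Friday of February 2022: Feb 25 2022.
March 2022 — 4th Friday is Mar 25 2022.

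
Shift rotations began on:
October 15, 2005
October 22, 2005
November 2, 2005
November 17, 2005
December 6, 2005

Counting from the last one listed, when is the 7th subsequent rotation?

Gaps: 7, 11, 15, 19 days — each gap is 4 larger than the previous one.
Next gap: 23 days. December 6, 2005 + 23 days = December 29, 2005.
Next gap: 27 days. December 29, 2005 + 27 days = January 25, 2006.
Next gap: 31 days. January 25, 2006 + 31 days = February 25, 2006.
Next gap: 35 days. February 25, 2006 + 35 days = April 1, 2006.
Next gap: 39 days. April 1, 2006 + 39 days = May 10, 2006.
Next gap: 43 days. May 10, 2006 + 43 days = June 22, 2006.
Next gap: 47 days. June 22, 2006 + 47 days = August 8, 2006.

August 8, 2006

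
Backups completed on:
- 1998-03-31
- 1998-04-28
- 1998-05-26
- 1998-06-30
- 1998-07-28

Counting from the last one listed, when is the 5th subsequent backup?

1998-12-29

Every date is a Tuesday; gaps 28, 28, 35, 28 days.
Each is the last Tuesday of its month (at least one falls on the 29th or later, ruling out '4th Tuesday').
August 1998 ends with Tuesday 1998-08-25.
September 1998 ends with Tuesday 1998-09-29.
October 1998 ends with Tuesday 1998-10-27.
November 1998 ends with Tuesday 1998-11-24.
Last Tuesday of December 1998: 1998-12-29.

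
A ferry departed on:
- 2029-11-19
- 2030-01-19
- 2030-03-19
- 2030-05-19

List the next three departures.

2030-07-19, 2030-09-19, 2030-11-19

Gaps: 61, 59, 61 days — not constant. Every event is on the 19th of the month.
Pattern: the 19th of every 2 months.
July 2030: 2030-07-19.
September 2030: 2030-09-19.
Next: November 2030 → 2030-11-19.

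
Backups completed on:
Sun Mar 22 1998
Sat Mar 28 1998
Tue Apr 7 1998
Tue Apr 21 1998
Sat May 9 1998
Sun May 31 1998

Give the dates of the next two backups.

Intervals are 6, 10, 14, 18, 22 days — an arithmetic progression with common difference 4.
Next gap: 26 days. Sun May 31 1998 + 26 days = Fri Jun 26 1998.
Next gap: 30 days. Fri Jun 26 1998 + 30 days = Sun Jul 26 1998.

Fri Jun 26 1998, Sun Jul 26 1998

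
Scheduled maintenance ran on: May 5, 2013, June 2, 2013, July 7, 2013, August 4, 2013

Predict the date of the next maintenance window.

September 1, 2013

These are Sundays at 28- or 35-day spacing (28, 35, 28).
The pattern: 1st Sunday of the month.
1st Sunday of September 2013: September 1, 2013.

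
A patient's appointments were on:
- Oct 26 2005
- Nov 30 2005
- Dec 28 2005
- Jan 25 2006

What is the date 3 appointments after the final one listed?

These are Wednesdays with 35, 28, 28-day gaps.
Each is the final Wednesday of its month — Nov 30 2005 is past the 28th, so '4th Wednesday' doesn't fit.
Last Wednesday of February 2006: Feb 22 2006.
Last Wednesday of March 2006: Mar 29 2006.
Last Wednesday of April 2006: Apr 26 2006.

Apr 26 2006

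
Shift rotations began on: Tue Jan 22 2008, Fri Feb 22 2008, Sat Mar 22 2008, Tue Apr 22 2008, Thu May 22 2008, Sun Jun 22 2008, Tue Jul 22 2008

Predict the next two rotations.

Fri Aug 22 2008, Mon Sep 22 2008

Each date is the 22nd; the gaps (31, 29, 31, 30, 31, 30) track the month lengths.
The rule is the 22nd of each month.
August 2008: Fri Aug 22 2008.
September 2008: Mon Sep 22 2008.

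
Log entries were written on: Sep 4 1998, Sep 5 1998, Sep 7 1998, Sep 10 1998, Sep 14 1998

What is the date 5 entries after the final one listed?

Intervals are 1, 2, 3, 4 days — an arithmetic progression with common difference 1.
Next gap: 5 days. Sep 14 1998 + 5 days = Sep 19 1998.
Next gap: 6 days. Sep 19 1998 + 6 days = Sep 25 1998.
Next gap: 7 days. Sep 25 1998 + 7 days = Oct 2 1998.
Next gap: 8 days. Oct 2 1998 + 8 days = Oct 10 1998.
Next gap: 9 days. Oct 10 1998 + 9 days = Oct 19 1998.

Oct 19 1998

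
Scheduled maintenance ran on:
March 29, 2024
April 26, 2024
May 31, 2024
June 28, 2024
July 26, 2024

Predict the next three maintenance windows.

August 30, 2024; September 27, 2024; October 25, 2024

All Fridays; the gaps (28, 35, 28, 28) vary with month length.
This is the last Friday of each month.
Last Friday of August 2024: August 30, 2024.
September 2024 ends with Friday September 27, 2024.
October 2024 ends with Friday October 25, 2024.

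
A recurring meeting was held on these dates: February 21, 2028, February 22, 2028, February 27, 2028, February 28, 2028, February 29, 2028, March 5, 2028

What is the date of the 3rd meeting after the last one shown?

March 12, 2028

The gap pattern 1, 5, 1, 1, 5 repeats every 3 events.
These are the Mondays, Tuesdays and Sundays of each week.
Next Monday: March 6, 2028.
Next Tuesday: March 7, 2028.
The following Sunday is March 12, 2028.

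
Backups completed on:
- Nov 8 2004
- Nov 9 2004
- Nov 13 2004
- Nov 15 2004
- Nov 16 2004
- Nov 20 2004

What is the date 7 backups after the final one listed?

Every event lands on a Monday or Tuesday or Saturday (gaps cycle 1, 4, 2, 1, 4).
So the schedule is: every Monday, Tuesday and Saturday.
The following Monday is Nov 22 2004.
Next Tuesday: Nov 23 2004.
Next Saturday: Nov 27 2004.
The following Monday is Nov 29 2004.
Next Tuesday: Nov 30 2004.
Next Saturday: Dec 4 2004.
The following Monday is Dec 6 2004.

Dec 6 2004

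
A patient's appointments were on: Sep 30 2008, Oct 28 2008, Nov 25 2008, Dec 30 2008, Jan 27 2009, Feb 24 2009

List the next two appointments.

Mar 31 2009, Apr 28 2009

All Tuesdays; the gaps (28, 28, 35, 28, 28) vary with month length.
This is the last Tuesday of each month.
Last Tuesday of March 2009: Mar 31 2009.
April 2009 ends with Tuesday Apr 28 2009.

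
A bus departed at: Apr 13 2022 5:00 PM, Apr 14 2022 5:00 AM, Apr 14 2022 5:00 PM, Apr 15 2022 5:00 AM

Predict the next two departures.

Apr 15 2022 5:00 PM, Apr 16 2022 5:00 AM

Spacing: 12, 12, 12 h — constant 12 h.
Apr 15 2022 5:00 AM + 12 h = Apr 15 2022 5:00 PM.
Apr 15 2022 5:00 PM + 12 h = Apr 16 2022 5:00 AM.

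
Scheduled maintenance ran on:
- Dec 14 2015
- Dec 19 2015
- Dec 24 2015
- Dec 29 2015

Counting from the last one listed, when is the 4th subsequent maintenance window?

The spacing is 5, 5, 5 days — always 5 days.
Dec 29 2015 + 5 days = Jan 3 2016.
Jan 3 2016 + 5 days = Jan 8 2016.
Jan 8 2016 + 5 days = Jan 13 2016.
Jan 13 2016 + 5 days = Jan 18 2016.

Jan 18 2016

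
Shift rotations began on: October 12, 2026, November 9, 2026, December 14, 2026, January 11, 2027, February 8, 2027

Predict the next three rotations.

March 8, 2027; April 12, 2027; May 10, 2027

Gaps: 28, 35, 28, 28 days — a mix of 28 and 35. Every date is a Monday.
Each is the 2nd Monday of its month.
March 2027 — 2nd Monday is March 8, 2027.
April 2027 — 2nd Monday is April 12, 2027.
May 2027 — 2nd Monday is May 10, 2027.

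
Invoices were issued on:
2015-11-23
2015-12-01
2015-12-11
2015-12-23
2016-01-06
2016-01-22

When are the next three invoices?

2016-02-09, 2016-02-29, 2016-03-22

Intervals are 8, 10, 12, 14, 16 days — an arithmetic progression with common difference 2.
Next gap: 18 days. 2016-01-22 + 18 days = 2016-02-09.
Next gap: 20 days. 2016-02-09 + 20 days = 2016-02-29.
Next gap: 22 days. 2016-02-29 + 22 days = 2016-03-22.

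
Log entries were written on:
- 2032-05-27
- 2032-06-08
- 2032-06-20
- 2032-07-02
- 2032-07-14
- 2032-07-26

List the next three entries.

Gaps between consecutive events: 12, 12, 12, 12, 12 days — a constant 12-day interval.
2032-07-26 + 12 days = 2032-08-07.
2032-08-07 + 12 days = 2032-08-19.
2032-08-19 + 12 days = 2032-08-31.

2032-08-07, 2032-08-19, 2032-08-31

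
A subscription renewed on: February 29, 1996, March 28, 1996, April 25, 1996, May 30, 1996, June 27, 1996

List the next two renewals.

July 25, 1996; August 29, 1996

All Thursdays; the gaps (28, 28, 35, 28) vary with month length.
This is the last Thursday of each month.
July 1996 ends with Thursday July 25, 1996.
August 1996 ends with Thursday August 29, 1996.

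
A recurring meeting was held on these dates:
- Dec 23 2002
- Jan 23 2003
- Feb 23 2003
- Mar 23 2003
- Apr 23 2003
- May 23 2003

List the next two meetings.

Jun 23 2003, Jul 23 2003

The day-of-month is always 23 (31, 31, 28, 31, 30 days between events).
So this recurs on the 23rd of each month.
Next: June 2003 → Jun 23 2003.
Next: July 2003 → Jul 23 2003.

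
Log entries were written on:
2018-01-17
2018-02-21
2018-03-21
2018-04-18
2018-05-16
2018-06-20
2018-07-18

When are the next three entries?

These are Wednesdays at 28- or 35-day spacing (35, 28, 28, 28, 35, 28).
The pattern: 3rd Wednesday of the month.
3rd Wednesday of August 2018: 2018-08-15.
3rd Wednesday of September 2018: 2018-09-19.
October 2018 — 3rd Wednesday is 2018-10-17.

2018-08-15, 2018-09-19, 2018-10-17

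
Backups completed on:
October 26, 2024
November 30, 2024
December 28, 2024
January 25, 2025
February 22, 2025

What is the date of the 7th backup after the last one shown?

September 27, 2025

These are Saturdays with 35, 28, 28, 28-day gaps.
Each is the final Saturday of its month — November 30, 2024 is past the 28th, so '4th Saturday' doesn't fit.
Last Saturday of March 2025: March 29, 2025.
April 2025 ends with Saturday April 26, 2025.
May 2025 ends with Saturday May 31, 2025.
Last Saturday of June 2025: June 28, 2025.
Last Saturday of July 2025: July 26, 2025.
Last Saturday of August 2025: August 30, 2025.
September 2025 ends with Saturday September 27, 2025.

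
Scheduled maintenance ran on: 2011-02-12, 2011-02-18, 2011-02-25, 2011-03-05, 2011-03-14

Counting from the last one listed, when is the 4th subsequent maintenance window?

Intervals are 6, 7, 8, 9 days — an arithmetic progression with common difference 1.
Next gap: 10 days. 2011-03-14 + 10 days = 2011-03-24.
Next gap: 11 days. 2011-03-24 + 11 days = 2011-04-04.
Next gap: 12 days. 2011-04-04 + 12 days = 2011-04-16.
Next gap: 13 days. 2011-04-16 + 13 days = 2011-04-29.

2011-04-29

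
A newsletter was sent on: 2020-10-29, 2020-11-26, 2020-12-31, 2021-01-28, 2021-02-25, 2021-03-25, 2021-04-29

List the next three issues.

These are Thursdays with 28, 35, 28, 28, 28, 35-day gaps.
Each is the final Thursday of its month — 2020-10-29 is past the 28th, so '4th Thursday' doesn't fit.
Last Thursday of May 2021: 2021-05-27.
Last Thursday of June 2021: 2021-06-24.
July 2021 ends with Thursday 2021-07-29.

2021-05-27, 2021-06-24, 2021-07-29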